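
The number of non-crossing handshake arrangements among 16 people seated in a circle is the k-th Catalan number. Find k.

8

Non-crossing handshake pairings of 2n people are counted by C_n; 16 people gives n = 8.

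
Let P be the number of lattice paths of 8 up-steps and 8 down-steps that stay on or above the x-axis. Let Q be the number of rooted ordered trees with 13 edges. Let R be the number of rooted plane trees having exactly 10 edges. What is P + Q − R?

727534

Paths of 8 up- and 8 down-steps that never dip below the axis are Dyck paths; their count is C_8. So P = C_8 = 1430.
Rooted ordered trees with n edges are counted by C_n; here n = 13. So Q = C_13 = 742900.
Rooted ordered trees with n edges are counted by C_n; here n = 10. So R = C_10 = 16796.
P + Q − R = 1430 + 742900 − 16796 = 727534.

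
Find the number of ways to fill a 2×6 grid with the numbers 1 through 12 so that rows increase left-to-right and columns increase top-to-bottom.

132

By the hook-length formula (or a Dyck-path bijection), SYT of shape 2×6 number C_6.
C_6 = C(12,6)/7 = 924/7 = 132.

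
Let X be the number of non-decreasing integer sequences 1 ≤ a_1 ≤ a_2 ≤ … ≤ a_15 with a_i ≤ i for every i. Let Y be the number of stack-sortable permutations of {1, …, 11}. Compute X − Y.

Weakly increasing sequences with a_i ≤ i biject with Dyck paths of semilength 15, so there are C_15. So X = C_15 = 9694845.
Stack-sortable permutations are exactly the 231-avoiding ones, counted by C_n; here n = 11. So Y = C_11 = 58786.
X − Y = 9694845 − 58786 = 9636059.

9636059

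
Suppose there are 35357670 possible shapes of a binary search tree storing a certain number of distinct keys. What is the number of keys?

16

Binary search tree shapes on n keys are counted by C_n. The Catalan number equal to 35357670 is C_16.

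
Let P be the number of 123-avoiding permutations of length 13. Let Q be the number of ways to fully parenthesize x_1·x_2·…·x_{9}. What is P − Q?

741470

For any fixed pattern of length 3, the pattern-avoiding permutations of [13] number C_13. So P = C_13 = 742900.
Parenthesizations of m factors correspond to full binary trees with m leaves, counted by C_{m−1}; m = 9 gives C_8. So Q = C_8 = 1430.
P − Q = 742900 − 1430 = 741470.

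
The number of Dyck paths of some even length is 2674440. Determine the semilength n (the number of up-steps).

14

Dyck paths of semilength n are counted by C_n, and C_14 = 2674440.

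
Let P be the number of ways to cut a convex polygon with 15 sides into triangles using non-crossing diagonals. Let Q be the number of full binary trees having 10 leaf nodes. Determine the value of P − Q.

738038

Triangulations of a convex m-gon are counted by C_{m−2}; with m = 15 this is C_13. So P = C_13 = 742900.
A full binary tree with L leaves has L−1 internal nodes and is counted by C_{L−1}; L = 10 gives C_9. So Q = C_9 = 4862.
P − Q = 742900 − 4862 = 738038.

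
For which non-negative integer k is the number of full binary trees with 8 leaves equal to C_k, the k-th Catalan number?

Full binary trees with 8 leaves have 8−1 = 7 internal nodes, so there are C_7 of them.

7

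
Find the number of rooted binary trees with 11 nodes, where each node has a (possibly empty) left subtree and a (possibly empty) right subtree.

58786

Binary trees (left/right distinguished) on n nodes are counted by C_n; here n = 11.
C_11 = 58786.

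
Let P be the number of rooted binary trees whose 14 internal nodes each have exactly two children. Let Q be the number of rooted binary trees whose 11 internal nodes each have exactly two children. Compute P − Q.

2615654

The number of full binary trees on 14 internal nodes is the Catalan number C_14. So P = C_14 = 2674440.
Full binary trees with n internal nodes are counted by C_n; here n = 11. So Q = C_11 = 58786.
P − Q = 2674440 − 58786 = 2615654.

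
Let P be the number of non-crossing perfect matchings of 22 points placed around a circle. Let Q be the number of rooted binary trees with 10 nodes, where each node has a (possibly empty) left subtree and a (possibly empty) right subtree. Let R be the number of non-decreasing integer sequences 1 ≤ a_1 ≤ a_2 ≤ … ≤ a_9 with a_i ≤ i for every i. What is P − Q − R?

37128

Non-crossing perfect matchings of 2n points on a circle are counted by C_n; with 22 points, n = 11. So P = C_11 = 58786.
Rooted binary trees with 10 nodes (each child slot possibly empty) number C_10. So Q = C_10 = 16796.
Weakly increasing sequences with a_i ≤ i biject with Dyck paths of semilength 9, so there are C_9. So R = C_9 = 4862.
P − Q − R = 58786 − 16796 − 4862 = 37128.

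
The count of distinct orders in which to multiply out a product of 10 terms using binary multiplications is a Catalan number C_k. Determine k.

Ways to associate a product of 10 factors correspond to binary trees on 10 leaves, so the count is C_9.

9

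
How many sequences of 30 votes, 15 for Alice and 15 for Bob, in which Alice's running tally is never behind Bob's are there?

9694845

Reading a vote for the leader as '(' and for the other as ')' turns such a sequence into a balanced string of 15 pairs, so the count is C_15.
C_15 = C(30,15)/16 = 155117520/16 = 9694845.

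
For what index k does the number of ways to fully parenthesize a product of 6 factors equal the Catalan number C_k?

5

Bracketing 6 factors into binary products is counted by C_{6−1} = C_5.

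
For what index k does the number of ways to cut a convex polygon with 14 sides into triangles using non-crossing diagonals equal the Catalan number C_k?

12

The number of triangulations of a 14-gon is the Catalan number C_12 (index = sides − 2).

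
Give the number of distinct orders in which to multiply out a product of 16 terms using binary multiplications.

Ways to associate a product of 16 factors correspond to binary trees on 16 leaves, so the count is C_15.
C_15 = C(30,15)/16 = 155117520/16 = 9694845.

9694845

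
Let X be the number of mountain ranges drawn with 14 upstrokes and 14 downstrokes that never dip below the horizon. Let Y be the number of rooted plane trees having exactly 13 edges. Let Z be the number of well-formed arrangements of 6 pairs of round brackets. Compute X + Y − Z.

Dyck paths of semilength n (length 2n) are counted by C_n; here n = 14. So X = C_14 = 2674440.
A rooted plane tree with 13 edges has 14 nodes, and the count is C_13. So Y = C_13 = 742900.
Balanced strings of n pairs of brackets are counted by C_n; here n = 6. So Z = C_6 = 132.
X + Y − Z = 2674440 + 742900 − 132 = 3417208.

3417208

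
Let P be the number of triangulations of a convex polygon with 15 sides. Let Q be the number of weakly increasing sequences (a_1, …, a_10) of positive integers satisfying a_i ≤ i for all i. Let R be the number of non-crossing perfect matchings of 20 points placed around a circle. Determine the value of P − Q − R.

709308

Triangulations of a convex m-gon are counted by C_{m−2}; with m = 15 this is C_13. So P = C_13 = 742900.
Weakly increasing sequences with a_i ≤ i biject with Dyck paths of semilength 10, so there are C_10. So Q = C_10 = 16796.
Pairing 20 circle points by 10 non-crossing chords gives C_10 matchings. So R = C_10 = 16796.
P − Q − R = 742900 − 16796 − 16796 = 709308.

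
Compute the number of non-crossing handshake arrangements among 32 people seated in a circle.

35357670

With 32 = 2·16 people, non-crossing handshake pairings are non-crossing perfect matchings on a circle, counted by C_16.
C_16 = C(32,16)/17 = 601080390/17 = 35357670.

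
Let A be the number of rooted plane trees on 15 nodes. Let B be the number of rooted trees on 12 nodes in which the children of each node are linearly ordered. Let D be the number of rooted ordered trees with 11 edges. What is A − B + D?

2674440

Rooted ordered (plane) trees on m nodes have m−1 edges and are counted by C_{m−1}; m = 15 gives C_14. So A = C_14 = 2674440.
A rooted plane tree on 12 nodes has 11 edges, and such trees are counted by C_11. So B = C_11 = 58786.
Rooted ordered trees with n edges are counted by C_n; here n = 11. So D = C_11 = 58786.
A − B + D = 2674440 − 58786 + 58786 = 2674440.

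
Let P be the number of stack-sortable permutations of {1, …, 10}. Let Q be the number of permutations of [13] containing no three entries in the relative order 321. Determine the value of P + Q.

By Knuth's characterisation, the stack-sortable permutations of length 10 are the 231-avoiders, numbering C_10. So P = C_10 = 16796.
For any fixed pattern of length 3, the pattern-avoiding permutations of [13] number C_13. So Q = C_13 = 742900.
P + Q = 16796 + 742900 = 759696.

759696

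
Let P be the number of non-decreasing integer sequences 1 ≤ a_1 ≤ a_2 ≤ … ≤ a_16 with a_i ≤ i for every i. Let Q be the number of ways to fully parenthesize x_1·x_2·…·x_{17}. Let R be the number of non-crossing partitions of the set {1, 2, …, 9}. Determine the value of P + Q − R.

70710478

Such sub-staircase sequences of length n are counted by C_n; here n = 16. So P = C_16 = 35357670.
Ways to associate a product of 17 factors correspond to binary trees on 17 leaves, so the count is C_16. So Q = C_16 = 35357670.
The non-crossing partitions of [9] form a lattice of size C_9. So R = C_9 = 4862.
P + Q − R = 35357670 + 35357670 − 4862 = 70710478.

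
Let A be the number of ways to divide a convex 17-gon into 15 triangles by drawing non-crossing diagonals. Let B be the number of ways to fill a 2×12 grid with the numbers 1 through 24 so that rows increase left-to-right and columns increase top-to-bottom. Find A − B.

9486833

The number of triangulations of a 17-gon is the Catalan number C_15 (index = sides − 2). So A = C_15 = 9694845.
Standard Young tableaux of shape 2×n are counted by C_n; here n = 12. So B = C_12 = 208012.
A − B = 9694845 − 208012 = 9486833.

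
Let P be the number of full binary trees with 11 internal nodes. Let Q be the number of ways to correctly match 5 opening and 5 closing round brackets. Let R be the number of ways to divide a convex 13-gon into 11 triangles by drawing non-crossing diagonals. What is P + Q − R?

42

Full binary trees with n internal nodes are counted by C_n; here n = 11. So P = C_11 = 58786.
With 5 pairs the number of balanced bracket strings is the Catalan number C_5. So Q = C_5 = 42.
A convex 13-gon is triangulated into 11 triangles, and the number of such triangulations is the Catalan number C_{13−2} = C_11. So R = C_11 = 58786.
P + Q − R = 58786 + 42 − 58786 = 42.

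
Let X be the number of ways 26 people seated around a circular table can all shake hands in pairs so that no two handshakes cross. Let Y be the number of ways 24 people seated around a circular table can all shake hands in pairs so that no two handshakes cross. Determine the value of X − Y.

534888

Non-crossing handshake pairings of 2n people are counted by C_n; 26 people gives n = 13. So X = C_13 = 742900.
With 24 = 2·12 people, non-crossing handshake pairings are non-crossing perfect matchings on a circle, counted by C_12. So Y = C_12 = 208012.
X − Y = 742900 − 208012 = 534888.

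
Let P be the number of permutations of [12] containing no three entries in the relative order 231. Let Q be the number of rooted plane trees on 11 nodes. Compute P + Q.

224808

Permutations of [n] avoiding any single length-3 pattern are counted by C_n; here n = 12. So P = C_12 = 208012.
Rooted ordered (plane) trees on m nodes have m−1 edges and are counted by C_{m−1}; m = 11 gives C_10. So Q = C_10 = 16796.
P + Q = 208012 + 16796 = 224808.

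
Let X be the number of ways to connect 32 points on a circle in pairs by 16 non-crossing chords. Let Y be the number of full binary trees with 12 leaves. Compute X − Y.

Pairing 32 circle points by 16 non-crossing chords gives C_16 matchings. So X = C_16 = 35357670.
Full binary trees with 12 leaves have 12−1 = 11 internal nodes, so there are C_11 of them. So Y = C_11 = 58786.
X − Y = 35357670 − 58786 = 35298884.

35298884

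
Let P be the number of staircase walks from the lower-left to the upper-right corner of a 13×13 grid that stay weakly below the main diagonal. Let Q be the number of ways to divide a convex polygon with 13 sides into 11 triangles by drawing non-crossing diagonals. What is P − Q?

684114

Sub-diagonal monotone paths from (0,0) to (13,13) biject with Dyck paths of semilength 13, giving C_13. So P = C_13 = 742900.
Triangulations of a convex m-gon are counted by C_{m−2}; with m = 13 this is C_11. So Q = C_11 = 58786.
P − Q = 742900 − 58786 = 684114.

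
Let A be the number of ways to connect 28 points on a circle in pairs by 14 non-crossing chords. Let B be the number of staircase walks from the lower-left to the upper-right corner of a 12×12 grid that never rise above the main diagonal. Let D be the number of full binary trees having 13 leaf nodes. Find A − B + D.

Non-crossing perfect matchings of 2n points on a circle are counted by C_n; with 28 points, n = 14. So A = C_14 = 2674440.
Monotone paths in an n×n grid that stay weakly below the diagonal are counted by C_n; here n = 12. So B = C_12 = 208012.
Full binary trees with 13 leaves have 13−1 = 12 internal nodes, so there are C_12 of them. So D = C_12 = 208012.
A − B + D = 2674440 − 208012 + 208012 = 2674440.

2674440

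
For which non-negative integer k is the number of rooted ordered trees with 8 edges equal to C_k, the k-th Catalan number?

A rooted plane tree with 8 edges has 9 nodes, and the count is C_8.

8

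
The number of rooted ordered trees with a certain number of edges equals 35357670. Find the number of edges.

Rooted ordered trees with n edges are counted by C_n; 35357670 = C_16.

16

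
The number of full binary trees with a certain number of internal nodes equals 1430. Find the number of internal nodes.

8

Full binary trees with n internal nodes are counted by C_n. Since C_8 = 1430, the index is 8.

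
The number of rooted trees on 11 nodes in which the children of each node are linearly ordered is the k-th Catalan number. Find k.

10

Rooted ordered (plane) trees on m nodes have m−1 edges and are counted by C_{m−1}; m = 11 gives C_10.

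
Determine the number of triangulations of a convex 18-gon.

35357670

A convex 18-gon is triangulated into 16 triangles, and the number of such triangulations is the Catalan number C_{18−2} = C_16.
C_16 = 35357670.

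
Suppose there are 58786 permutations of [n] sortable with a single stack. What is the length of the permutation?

11

Stack-sortable permutations of [n] are counted by C_n; 58786 = C_11.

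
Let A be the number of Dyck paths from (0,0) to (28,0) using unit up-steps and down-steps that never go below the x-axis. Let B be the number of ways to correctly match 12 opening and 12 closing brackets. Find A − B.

2466428

Dyck paths of semilength n (length 2n) are counted by C_n; here n = 14. So A = C_14 = 2674440.
With 12 pairs the number of balanced bracket strings is the Catalan number C_12. So B = C_12 = 208012.
A − B = 2674440 − 208012 = 2466428.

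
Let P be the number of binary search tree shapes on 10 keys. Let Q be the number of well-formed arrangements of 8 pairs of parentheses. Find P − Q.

There are C_n binary search tree shapes on n keys; with n = 10 that is C_10. So P = C_10 = 16796.
A balanced arrangement of 8 bracket pairs is a Dyck word of semilength 8, so the count is C_8. So Q = C_8 = 1430.
P − Q = 16796 − 1430 = 15366.

15366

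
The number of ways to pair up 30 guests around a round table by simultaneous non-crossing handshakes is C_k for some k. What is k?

15

With 30 = 2·15 people, non-crossing handshake pairings are non-crossing perfect matchings on a circle, counted by C_15.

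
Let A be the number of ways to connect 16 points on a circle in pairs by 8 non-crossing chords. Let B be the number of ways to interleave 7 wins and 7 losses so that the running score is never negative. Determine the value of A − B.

Pairing 16 circle points by 8 non-crossing chords gives C_8 matchings. So A = C_8 = 1430.
Ballot sequences with n votes each where one side never trails are Dyck words, counted by C_n; here n = 7. So B = C_7 = 429.
A − B = 1430 − 429 = 1001.

1001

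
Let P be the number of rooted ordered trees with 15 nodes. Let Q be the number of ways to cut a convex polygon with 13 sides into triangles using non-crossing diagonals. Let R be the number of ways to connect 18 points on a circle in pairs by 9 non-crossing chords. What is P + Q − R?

Rooted ordered (plane) trees on m nodes have m−1 edges and are counted by C_{m−1}; m = 15 gives C_14. So P = C_14 = 2674440.
A convex 13-gon is triangulated into 11 triangles, and the number of such triangulations is the Catalan number C_{13−2} = C_11. So Q = C_11 = 58786.
Non-crossing perfect matchings of 2n points on a circle are counted by C_n; with 18 points, n = 9. So R = C_9 = 4862.
P + Q − R = 2674440 + 58786 − 4862 = 2728364.

2728364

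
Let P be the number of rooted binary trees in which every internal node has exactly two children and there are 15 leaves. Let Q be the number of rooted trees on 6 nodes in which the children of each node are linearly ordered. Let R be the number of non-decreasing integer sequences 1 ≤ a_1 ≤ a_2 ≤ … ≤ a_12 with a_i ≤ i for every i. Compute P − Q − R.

2466386

A full binary tree with L leaves has L−1 internal nodes and is counted by C_{L−1}; L = 15 gives C_14. So P = C_14 = 2674440.
A rooted plane tree on 6 nodes has 5 edges, and such trees are counted by C_5. So Q = C_5 = 42.
Weakly increasing sequences with a_i ≤ i biject with Dyck paths of semilength 12, so there are C_12. So R = C_12 = 208012.
P − Q − R = 2674440 − 42 − 208012 = 2466386.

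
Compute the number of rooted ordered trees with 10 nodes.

Rooted ordered (plane) trees on m nodes have m−1 edges and are counted by C_{m−1}; m = 10 gives C_9.
C_9 = C(18,9)/10 = 48620/10 = 4862.

4862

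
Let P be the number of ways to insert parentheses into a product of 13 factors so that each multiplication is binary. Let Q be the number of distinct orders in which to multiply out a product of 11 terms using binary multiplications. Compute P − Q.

191216

Bracketing 13 factors into binary products is counted by C_{13−1} = C_12. So P = C_12 = 208012.
Parenthesizations of m factors correspond to full binary trees with m leaves, counted by C_{m−1}; m = 11 gives C_10. So Q = C_10 = 16796.
P − Q = 208012 − 16796 = 191216.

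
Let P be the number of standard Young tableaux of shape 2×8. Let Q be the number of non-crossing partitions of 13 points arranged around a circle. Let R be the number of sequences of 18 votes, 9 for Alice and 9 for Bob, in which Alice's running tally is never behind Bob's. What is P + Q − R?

739468

Standard Young tableaux of shape 2×n are counted by C_n; here n = 8. So P = C_8 = 1430.
Non-crossing partitions of an n-element set are counted by C_n; here n = 13. So Q = C_13 = 742900.
Ballot sequences with n votes each where one side never trails are Dyck words, counted by C_n; here n = 9. So R = C_9 = 4862.
P + Q − R = 1430 + 742900 − 4862 = 739468.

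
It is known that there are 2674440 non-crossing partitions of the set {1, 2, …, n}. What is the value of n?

Non-crossing partitions of [n] are counted by C_n, and C_14 = 2674440.

14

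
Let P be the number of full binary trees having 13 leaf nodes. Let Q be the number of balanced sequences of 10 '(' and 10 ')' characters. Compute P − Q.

A full binary tree with L leaves has L−1 internal nodes and is counted by C_{L−1}; L = 13 gives C_12. So P = C_12 = 208012.
Balanced strings of n pairs of brackets are counted by C_n; here n = 10. So Q = C_10 = 16796.
P − Q = 208012 − 16796 = 191216.

191216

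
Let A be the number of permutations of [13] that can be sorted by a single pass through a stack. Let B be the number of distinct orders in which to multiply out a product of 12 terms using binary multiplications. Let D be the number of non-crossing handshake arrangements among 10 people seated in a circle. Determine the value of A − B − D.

By Knuth's characterisation, the stack-sortable permutations of length 13 are the 231-avoiders, numbering C_13. So A = C_13 = 742900.
Ways to associate a product of 12 factors correspond to binary trees on 12 leaves, so the count is C_11. So B = C_11 = 58786.
With 10 = 2·5 people, non-crossing handshake pairings are non-crossing perfect matchings on a circle, counted by C_5. So D = C_5 = 42.
A − B − D = 742900 − 58786 − 42 = 684072.

684072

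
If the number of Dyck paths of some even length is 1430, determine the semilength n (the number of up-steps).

8

Dyck paths of semilength n are counted by C_n; 1430 = C_8.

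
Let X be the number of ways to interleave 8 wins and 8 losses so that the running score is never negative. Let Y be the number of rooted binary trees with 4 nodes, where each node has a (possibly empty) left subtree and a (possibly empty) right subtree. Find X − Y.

1416

Reading a vote for the leader as '(' and for the other as ')' turns such a sequence into a balanced string of 8 pairs, so the count is C_8. So X = C_8 = 1430.
There are C_n binary search tree shapes on n keys; with n = 4 that is C_4. So Y = C_4 = 14.
X − Y = 1430 − 14 = 1416.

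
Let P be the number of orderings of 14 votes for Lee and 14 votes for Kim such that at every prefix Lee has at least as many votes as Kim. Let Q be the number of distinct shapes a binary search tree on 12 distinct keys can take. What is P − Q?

2466428

Reading a vote for the leader as '(' and for the other as ')' turns such a sequence into a balanced string of 14 pairs, so the count is C_14. So P = C_14 = 2674440.
There are C_n binary search tree shapes on n keys; with n = 12 that is C_12. So Q = C_12 = 208012.
P − Q = 2674440 − 208012 = 2466428.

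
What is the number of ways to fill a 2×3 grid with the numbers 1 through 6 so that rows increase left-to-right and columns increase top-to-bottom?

5

Standard Young tableaux of shape 2×n are counted by C_n; here n = 3.
C_3 = C(6,3)/4 = 20/4 = 5.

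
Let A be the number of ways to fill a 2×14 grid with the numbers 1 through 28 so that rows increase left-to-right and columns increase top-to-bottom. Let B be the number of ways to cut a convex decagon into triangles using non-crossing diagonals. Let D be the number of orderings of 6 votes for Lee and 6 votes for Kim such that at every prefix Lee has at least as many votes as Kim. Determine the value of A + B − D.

2675738

By the hook-length formula (or a Dyck-path bijection), SYT of shape 2×14 number C_14. So A = C_14 = 2674440.
A convex 10-gon is triangulated into 8 triangles, and the number of such triangulations is the Catalan number C_{10−2} = C_8. So B = C_8 = 1430.
Reading a vote for the leader as '(' and for the other as ')' turns such a sequence into a balanced string of 6 pairs, so the count is C_6. So D = C_6 = 132.
A + B − D = 2674440 + 1430 − 132 = 2675738.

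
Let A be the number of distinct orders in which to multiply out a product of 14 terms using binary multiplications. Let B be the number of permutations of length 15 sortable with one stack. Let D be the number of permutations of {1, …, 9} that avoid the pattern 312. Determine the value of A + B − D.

10432883

Parenthesizations of m factors correspond to full binary trees with m leaves, counted by C_{m−1}; m = 14 gives C_13. So A = C_13 = 742900.
Stack-sortable permutations are exactly the 231-avoiding ones, counted by C_n; here n = 15. So B = C_15 = 9694845.
Permutations of [n] avoiding any single length-3 pattern are counted by C_n; here n = 9. So D = C_9 = 4862.
A + B − D = 742900 + 9694845 − 4862 = 10432883.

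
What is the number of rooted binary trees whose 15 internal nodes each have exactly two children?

The number of full binary trees on 15 internal nodes is the Catalan number C_15.
C_15 = C(30,15)/16 = 155117520/16 = 9694845.

9694845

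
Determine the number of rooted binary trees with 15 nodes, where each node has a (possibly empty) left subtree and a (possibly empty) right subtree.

Rooted binary trees with 15 nodes (each child slot possibly empty) number C_15.
C_15 = C(30,15)/16 = 155117520/16 = 9694845.

9694845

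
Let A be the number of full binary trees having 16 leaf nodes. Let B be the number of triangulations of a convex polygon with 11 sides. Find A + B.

A full binary tree with L leaves has L−1 internal nodes and is counted by C_{L−1}; L = 16 gives C_15. So A = C_15 = 9694845.
The number of triangulations of an 11-gon is the Catalan number C_9 (index = sides − 2). So B = C_9 = 4862.
A + B = 9694845 + 4862 = 9699707.

9699707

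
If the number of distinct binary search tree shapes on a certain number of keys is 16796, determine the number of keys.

10

Binary search tree shapes on n keys are counted by C_n; 16796 = C_10.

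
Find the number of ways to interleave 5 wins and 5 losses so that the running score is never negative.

42

Ballot sequences with n votes each where one side never trails are Dyck words, counted by C_n; here n = 5.
C_5 = 42.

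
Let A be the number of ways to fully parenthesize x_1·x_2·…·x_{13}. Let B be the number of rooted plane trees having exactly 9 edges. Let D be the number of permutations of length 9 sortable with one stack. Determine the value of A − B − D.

198288

Ways to associate a product of 13 factors correspond to binary trees on 13 leaves, so the count is C_12. So A = C_12 = 208012.
A rooted plane tree with 9 edges has 10 nodes, and the count is C_9. So B = C_9 = 4862.
By Knuth's characterisation, the stack-sortable permutations of length 9 are the 231-avoiders, numbering C_9. So D = C_9 = 4862.
A − B − D = 208012 − 4862 − 4862 = 198288.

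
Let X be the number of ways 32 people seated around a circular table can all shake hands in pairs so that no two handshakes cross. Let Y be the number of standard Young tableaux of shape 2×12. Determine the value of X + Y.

With 32 = 2·16 people, non-crossing handshake pairings are non-crossing perfect matchings on a circle, counted by C_16. So X = C_16 = 35357670.
By the hook-length formula (or a Dyck-path bijection), SYT of shape 2×12 number C_12. So Y = C_12 = 208012.
X + Y = 35357670 + 208012 = 35565682.

35565682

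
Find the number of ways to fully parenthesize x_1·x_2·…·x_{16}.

Bracketing 16 factors into binary products is counted by C_{16−1} = C_15.
C_15 = C_14 · 2(2·14+1)/(14+2) = 2674440 · 58/16 = 9694845.

9694845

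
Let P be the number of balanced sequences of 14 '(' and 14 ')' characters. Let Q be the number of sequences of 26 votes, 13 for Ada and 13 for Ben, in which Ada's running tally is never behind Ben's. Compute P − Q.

1931540

Balanced strings of n pairs of brackets are counted by C_n; here n = 14. So P = C_14 = 2674440.
Reading a vote for the leader as '(' and for the other as ')' turns such a sequence into a balanced string of 13 pairs, so the count is C_13. So Q = C_13 = 742900.
P − Q = 2674440 − 742900 = 1931540.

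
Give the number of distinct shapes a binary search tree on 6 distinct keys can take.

132

Binary trees (left/right distinguished) on n nodes are counted by C_n; here n = 6.
C_6 = 132.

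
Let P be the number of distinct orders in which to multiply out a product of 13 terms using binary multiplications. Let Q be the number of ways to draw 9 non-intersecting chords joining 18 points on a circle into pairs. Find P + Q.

212874

Ways to associate a product of 13 factors correspond to binary trees on 13 leaves, so the count is C_12. So P = C_12 = 208012.
Non-crossing perfect matchings of 2n points on a circle are counted by C_n; with 18 points, n = 9. So Q = C_9 = 4862.
P + Q = 208012 + 4862 = 212874.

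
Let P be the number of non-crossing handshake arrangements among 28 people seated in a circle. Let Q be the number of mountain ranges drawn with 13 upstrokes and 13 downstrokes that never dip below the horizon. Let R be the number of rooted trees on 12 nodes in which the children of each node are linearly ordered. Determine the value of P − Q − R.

Non-crossing handshake pairings of 2n people are counted by C_n; 28 people gives n = 14. So P = C_14 = 2674440.
Dyck paths of semilength n (length 2n) are counted by C_n; here n = 13. So Q = C_13 = 742900.
Rooted ordered (plane) trees on m nodes have m−1 edges and are counted by C_{m−1}; m = 12 gives C_11. So R = C_11 = 58786.
P − Q − R = 2674440 − 742900 − 58786 = 1872754.

1872754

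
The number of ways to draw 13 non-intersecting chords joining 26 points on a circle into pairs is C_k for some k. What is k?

13

Pairing 26 circle points by 13 non-crossing chords gives C_13 matchings.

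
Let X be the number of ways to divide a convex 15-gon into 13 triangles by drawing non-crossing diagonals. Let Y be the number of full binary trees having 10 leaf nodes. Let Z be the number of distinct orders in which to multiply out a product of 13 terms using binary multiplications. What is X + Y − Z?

539750

A convex 15-gon is triangulated into 13 triangles, and the number of such triangulations is the Catalan number C_{15−2} = C_13. So X = C_13 = 742900.
Full binary trees with 10 leaves have 10−1 = 9 internal nodes, so there are C_9 of them. So Y = C_9 = 4862.
Ways to associate a product of 13 factors correspond to binary trees on 13 leaves, so the count is C_12. So Z = C_12 = 208012.
X + Y − Z = 742900 + 4862 − 208012 = 539750.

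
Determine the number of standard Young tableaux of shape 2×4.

14

By the hook-length formula (or a Dyck-path bijection), SYT of shape 2×4 number C_4.
C_4 = C(8,4)/5 = 70/5 = 14.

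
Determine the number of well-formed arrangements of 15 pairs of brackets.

9694845

With 15 pairs the number of balanced bracket strings is the Catalan number C_15.
C_15 = 9694845.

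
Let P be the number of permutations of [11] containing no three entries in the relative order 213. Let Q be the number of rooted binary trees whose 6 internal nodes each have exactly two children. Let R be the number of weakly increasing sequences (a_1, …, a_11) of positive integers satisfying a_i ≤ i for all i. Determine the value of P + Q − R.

132

For any fixed pattern of length 3, the pattern-avoiding permutations of [11] number C_11. So P = C_11 = 58786.
The number of full binary trees on 6 internal nodes is the Catalan number C_6. So Q = C_6 = 132.
Such sub-staircase sequences of length n are counted by C_n; here n = 11. So R = C_11 = 58786.
P + Q − R = 58786 + 132 − 58786 = 132.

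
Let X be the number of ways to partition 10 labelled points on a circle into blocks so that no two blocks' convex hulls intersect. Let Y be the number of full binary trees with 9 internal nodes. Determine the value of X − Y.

11934

Non-crossing partitions of an n-element set are counted by C_n; here n = 10. So X = C_10 = 16796.
Full binary trees with n internal nodes are counted by C_n; here n = 9. So Y = C_9 = 4862.
X − Y = 16796 − 4862 = 11934.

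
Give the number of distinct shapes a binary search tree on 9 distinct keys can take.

Rooted binary trees with 9 nodes (each child slot possibly empty) number C_9.
C_9 = C(18,9)/10 = 48620/10 = 4862.

4862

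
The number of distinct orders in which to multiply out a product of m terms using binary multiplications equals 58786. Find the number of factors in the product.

12

Parenthesizations of m factors are counted by C_{m−1}. Since C_11 = 58786, the index is 11.
So the index is 11, and the number of factors is 11 + 1 = 12.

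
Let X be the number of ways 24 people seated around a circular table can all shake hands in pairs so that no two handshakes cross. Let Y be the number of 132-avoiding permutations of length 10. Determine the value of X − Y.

With 24 = 2·12 people, non-crossing handshake pairings are non-crossing perfect matchings on a circle, counted by C_12. So X = C_12 = 208012.
For any fixed pattern of length 3, the pattern-avoiding permutations of [10] number C_10. So Y = C_10 = 16796.
X − Y = 208012 − 16796 = 191216.

191216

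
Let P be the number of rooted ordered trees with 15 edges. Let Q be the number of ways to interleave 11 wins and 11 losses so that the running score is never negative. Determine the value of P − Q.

A rooted plane tree with 15 edges has 16 nodes, and the count is C_15. So P = C_15 = 9694845.
Ballot sequences with n votes each where one side never trails are Dyck words, counted by C_n; here n = 11. So Q = C_11 = 58786.
P − Q = 9694845 − 58786 = 9636059.

9636059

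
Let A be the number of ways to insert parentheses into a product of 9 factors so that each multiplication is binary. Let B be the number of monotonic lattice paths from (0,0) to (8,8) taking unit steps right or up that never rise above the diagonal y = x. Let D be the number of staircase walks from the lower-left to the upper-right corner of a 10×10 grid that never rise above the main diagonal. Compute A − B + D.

Bracketing 9 factors into binary products is counted by C_{9−1} = C_8. So A = C_8 = 1430.
Sub-diagonal monotone paths from (0,0) to (8,8) biject with Dyck paths of semilength 8, giving C_8. So B = C_8 = 1430.
Monotone paths in an n×n grid that stay weakly below the diagonal are counted by C_n; here n = 10. So D = C_10 = 16796.
A − B + D = 1430 − 1430 + 16796 = 16796.

16796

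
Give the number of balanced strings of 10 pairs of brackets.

16796

Balanced strings of n pairs of brackets are counted by C_n; here n = 10.
C_10 = C(20,10)/11 = 184756/11 = 16796.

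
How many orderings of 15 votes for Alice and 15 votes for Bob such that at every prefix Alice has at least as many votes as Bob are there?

9694845

Reading a vote for the leader as '(' and for the other as ')' turns such a sequence into a balanced string of 15 pairs, so the count is C_15.
C_15 = C(30,15)/16 = 155117520/16 = 9694845.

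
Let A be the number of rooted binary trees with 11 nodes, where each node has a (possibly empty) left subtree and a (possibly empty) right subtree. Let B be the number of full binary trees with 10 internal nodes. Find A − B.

Binary trees (left/right distinguished) on n nodes are counted by C_n; here n = 11. So A = C_11 = 58786.
The number of full binary trees on 10 internal nodes is the Catalan number C_10. So B = C_10 = 16796.
A − B = 58786 − 16796 = 41990.

41990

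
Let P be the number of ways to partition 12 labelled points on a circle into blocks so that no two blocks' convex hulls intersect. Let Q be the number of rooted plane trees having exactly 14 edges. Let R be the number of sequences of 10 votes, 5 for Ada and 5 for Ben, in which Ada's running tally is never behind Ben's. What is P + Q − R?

2882410

Non-crossing partitions of an n-element set are counted by C_n; here n = 12. So P = C_12 = 208012.
Rooted ordered trees with n edges are counted by C_n; here n = 14. So Q = C_14 = 2674440.
Ballot sequences with n votes each where one side never trails are Dyck words, counted by C_n; here n = 5. So R = C_5 = 42.
P + Q − R = 208012 + 2674440 − 42 = 2882410.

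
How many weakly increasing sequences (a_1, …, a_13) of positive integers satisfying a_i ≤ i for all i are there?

742900

Weakly increasing sequences with a_i ≤ i biject with Dyck paths of semilength 13, so there are C_13.
C_13 = C_12 · 2(2·12+1)/(12+2) = 208012 · 50/14 = 742900.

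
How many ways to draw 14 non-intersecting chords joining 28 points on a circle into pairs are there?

Non-crossing perfect matchings of 2n points on a circle are counted by C_n; with 28 points, n = 14.
C_14 = 2674440.

2674440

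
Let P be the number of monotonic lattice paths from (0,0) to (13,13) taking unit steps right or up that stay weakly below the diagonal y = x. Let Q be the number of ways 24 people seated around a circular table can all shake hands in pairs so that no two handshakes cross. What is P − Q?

534888

Monotone paths in an n×n grid that stay weakly below the diagonal are counted by C_n; here n = 13. So P = C_13 = 742900.
With 24 = 2·12 people, non-crossing handshake pairings are non-crossing perfect matchings on a circle, counted by C_12. So Q = C_12 = 208012.
P − Q = 742900 − 208012 = 534888.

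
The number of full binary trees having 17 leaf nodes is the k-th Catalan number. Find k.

16

Full binary trees with 17 leaves have 17−1 = 16 internal nodes, so there are C_16 of them.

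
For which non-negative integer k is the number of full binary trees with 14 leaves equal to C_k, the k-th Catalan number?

13

Full binary trees with 14 leaves have 14−1 = 13 internal nodes, so there are C_13 of them.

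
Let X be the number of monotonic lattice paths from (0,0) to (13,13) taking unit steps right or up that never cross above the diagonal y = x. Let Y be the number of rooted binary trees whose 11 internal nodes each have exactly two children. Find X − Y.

Sub-diagonal monotone paths from (0,0) to (13,13) biject with Dyck paths of semilength 13, giving C_13. So X = C_13 = 742900.
The number of full binary trees on 11 internal nodes is the Catalan number C_11. So Y = C_11 = 58786.
X − Y = 742900 − 58786 = 684114.

684114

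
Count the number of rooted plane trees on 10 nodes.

Rooted ordered (plane) trees on m nodes have m−1 edges and are counted by C_{m−1}; m = 10 gives C_9.
C_9 = 4862.

4862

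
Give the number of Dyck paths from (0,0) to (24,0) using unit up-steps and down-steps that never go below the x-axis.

208012

A Dyck path with 12 up-steps and 12 down-steps has semilength 12, so there are C_12 of them.
C_12 = C(24,12)/13 = 2704156/13 = 208012.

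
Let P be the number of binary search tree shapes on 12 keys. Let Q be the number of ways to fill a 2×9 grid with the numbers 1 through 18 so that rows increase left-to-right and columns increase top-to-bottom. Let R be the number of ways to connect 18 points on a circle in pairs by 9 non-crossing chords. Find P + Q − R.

208012

Rooted binary trees with 12 nodes (each child slot possibly empty) number C_12. So P = C_12 = 208012.
By the hook-length formula (or a Dyck-path bijection), SYT of shape 2×9 number C_9. So Q = C_9 = 4862.
Pairing 18 circle points by 9 non-crossing chords gives C_9 matchings. So R = C_9 = 4862.
P + Q − R = 208012 + 4862 − 4862 = 208012.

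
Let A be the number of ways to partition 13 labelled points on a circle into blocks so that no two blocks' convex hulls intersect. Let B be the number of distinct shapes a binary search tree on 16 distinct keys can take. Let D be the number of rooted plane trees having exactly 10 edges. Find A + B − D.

36083774

Non-crossing partitions of an n-element set are counted by C_n; here n = 13. So A = C_13 = 742900.
Binary trees (left/right distinguished) on n nodes are counted by C_n; here n = 16. So B = C_16 = 35357670.
Rooted ordered trees with n edges are counted by C_n; here n = 10. So D = C_10 = 16796.
A + B − D = 742900 + 35357670 − 16796 = 36083774.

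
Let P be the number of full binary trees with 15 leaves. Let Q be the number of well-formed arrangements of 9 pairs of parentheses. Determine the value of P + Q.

2679302

Full binary trees with 15 leaves have 15−1 = 14 internal nodes, so there are C_14 of them. So P = C_14 = 2674440.
Balanced strings of n pairs of brackets are counted by C_n; here n = 9. So Q = C_9 = 4862.
P + Q = 2674440 + 4862 = 2679302.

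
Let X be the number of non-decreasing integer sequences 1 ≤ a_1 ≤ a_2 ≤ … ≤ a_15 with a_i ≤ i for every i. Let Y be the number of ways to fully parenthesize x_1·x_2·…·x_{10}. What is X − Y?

Such sub-staircase sequences of length n are counted by C_n; here n = 15. So X = C_15 = 9694845.
Parenthesizations of m factors correspond to full binary trees with m leaves, counted by C_{m−1}; m = 10 gives C_9. So Y = C_9 = 4862.
X − Y = 9694845 − 4862 = 9689983.

9689983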